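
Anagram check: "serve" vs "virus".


Word 1: "serve" → sorted: eersv
Word 2: "virus" → sorted: irsuv
Same letters? eersv != irsuv
Anagram = No


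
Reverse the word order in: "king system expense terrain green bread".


Original: "king system expense terrain green bread"
Words (1..n): king | system | expense | terrain | green | bread
Reversed (n..1): bread | green | terrain | expense | system | king
Result = "bread green terrain expense system king"


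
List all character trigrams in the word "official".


Word: "official" (length 8)
Number of trigrams = 8 - 3 + 1 = 6
  Position 0: "off"
  Position 1: "ffi"
  Position 2: "fic"
  Position 3: "ici"
  Position 4: "cia"
  Position 5: "ial"
Trigrams = "off", "ffi", "fic", "ici", "cia", "ial"


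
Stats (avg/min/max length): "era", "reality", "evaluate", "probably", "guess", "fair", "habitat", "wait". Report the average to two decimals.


Lengths: "era"=3, "reality"=7, "evaluate"=8, "probably"=8, "guess"=5, "fair"=4, "habitat"=7, "wait"=4
Sum = 46, Count = 8
Average = 46/8 = 5.75
= avg=5.75, min=3, max=8


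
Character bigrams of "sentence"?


Word: "sentence" (length 8)
Number of bigrams = 8 - 2 + 1 = 7
  Position 0: "se"
  Position 1: "en"
  Position 2: "nt"
  Position 3: "te"
  Position 4: "en"
  Position 5: "nc"
  Position 6: "ce"
Bigrams = "se", "en", "nt", "te", "en", "nc", "ce"


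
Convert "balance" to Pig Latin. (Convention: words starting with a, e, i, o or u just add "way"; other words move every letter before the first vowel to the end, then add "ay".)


Word: "balance"
Starts with consonant(s) → move to end, add 'ay'
Consonant cluster: "b"
Pig Latin = "alancebay"


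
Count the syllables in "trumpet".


Word: "trumpet"
Syllable breakdown: trum | pet
Counting: 2 parts
= 2 syllables


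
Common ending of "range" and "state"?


Word 1: "range"
Word 2: "state"
Comparing from end:
  Pos -1: 'e' == 'e'
  Pos -2: 'g' != 't' (stop)
LCS = "e" (length 1)


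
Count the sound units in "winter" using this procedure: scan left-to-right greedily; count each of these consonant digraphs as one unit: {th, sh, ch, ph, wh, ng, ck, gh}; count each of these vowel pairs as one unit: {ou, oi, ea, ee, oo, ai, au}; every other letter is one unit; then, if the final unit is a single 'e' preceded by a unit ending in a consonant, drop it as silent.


Word: "winter" (6 letters)
Left-to-right scan:
  (1) 'w' (letter)
  (2) 'i' (letter)
  (3) 'n' (letter)
  (4) 't' (letter)
  (5) 'e' (letter)
  (6) 'r' (letter)
Units from scan: 6
Sound units = 6 units


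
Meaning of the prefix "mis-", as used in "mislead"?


Prefix: mis-
Example: mislead (mis- + lead)
Meaning = wrongly


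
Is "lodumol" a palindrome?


Word: "lodumol"
Reversed: "lomudol"
Forward == Backward? lodumol != lomudol
Palindrome = No


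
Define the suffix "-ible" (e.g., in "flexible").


Suffix: -ible
Example: flexible (flex + -ible)
Meaning = capable of


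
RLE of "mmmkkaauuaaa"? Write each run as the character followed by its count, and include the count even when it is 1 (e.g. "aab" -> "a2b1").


String: "mmmkkaauuaaa"
Scanning for consecutive runs:
  'm' x 3
  'k' x 2
  'a' x 2
  'u' x 2
  'a' x 3
RLE = "m3k2a2u2a3"


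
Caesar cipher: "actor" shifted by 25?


Word: "actor"
Shift: 25
Each letter → (letter + shift) mod 26:
  'a' (0) + 25 = 25 → 'z'
  'c' (2) + 25 = 1 → 'b'
  't' (19) + 25 = 18 → 's'
  'o' (14) + 25 = 13 → 'n'
  'r' (17) + 25 = 16 → 'q'
Result = "zbsnq"


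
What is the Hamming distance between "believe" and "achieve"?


Comparing character by character (same length = 7):
  Pos 0: 'b' vs 'a' !=
  Pos 1: 'e' vs 'c' !=
  Pos 2: 'l' vs 'h' !=
  Pos 3: 'i' vs 'i' =
  Pos 4: 'e' vs 'e' =
  Pos 5: 'v' vs 'v' =
  Pos 6: 'e' vs 'e' =
Hamming distance = 3


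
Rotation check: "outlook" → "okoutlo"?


Word: "outlook", Candidate: "okoutlo"
Method: check if candidate is substring of word+word
"outlookoutlook" contains "okoutlo"? Yes
Is rotation = Yes


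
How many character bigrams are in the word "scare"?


Word: "scare" (length 5)
Number of 2-grams = length - 2 + 1 = 5 - 2 + 1
= 4


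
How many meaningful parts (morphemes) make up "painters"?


Word: "painters"
Morphemes: paint | -er | -s
Each morpheme carries meaning
= 3 morphemes


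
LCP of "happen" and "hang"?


Word 1: "happen"
Word 2: "hang"
Comparing from start:
  Pos 0: 'h' == 'h'
  Pos 1: 'a' == 'a'
  Pos 2: 'p' != 'n' (stop)
LCP = "ha" (length 2)


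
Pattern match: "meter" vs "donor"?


Pattern of "meter": [0, 1, 2, 1, 3]
Pattern of "donor": [0, 1, 2, 1, 3]
Patterns match
Same pattern = Yes


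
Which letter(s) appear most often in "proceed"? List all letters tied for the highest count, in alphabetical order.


Word: "proceed"
Letter counts:
  'c': 1
  'd': 1
  'e': 2
  'o': 1
  'p': 1
  'r': 1
Maximum count = 2
Most frequent = 'e' (2 times each)


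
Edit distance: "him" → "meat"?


Word 1: "him" (length 3)
Word 2: "meat" (length 4)
One optimal edit sequence (insert/delete/substitute each cost 1):
  1. insert 'm'  (+1)
  2. substitute 'h' -> 'e'  (+1)
  3. substitute 'i' -> 'a'  (+1)
  4. substitute 'm' -> 't'  (+1)
Total edit operations: 4
Edit distance = 4


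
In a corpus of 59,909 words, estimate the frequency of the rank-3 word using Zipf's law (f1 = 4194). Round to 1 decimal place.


Zipf's law: f(r) = f(1) / r
f(1) = 4194
f(3) = 4194 / 3
= 1398.0 occurrences


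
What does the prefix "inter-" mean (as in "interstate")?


Prefix: inter-
As in: interstate -> inter- + state
Meaning = between


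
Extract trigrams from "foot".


Word: "foot" (length 4)
Number of trigrams = 4 - 3 + 1 = 2
  Position 0: "foo"
  Position 1: "oot"
Trigrams = "foo", "oot"


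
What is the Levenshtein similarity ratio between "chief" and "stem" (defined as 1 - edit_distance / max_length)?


Word 1: "chief" (length 5)
Word 2: "stem" (length 4)
One optimal edit sequence:
  1. delete 'c'  (+1)
  2. substitute 'h' -> 's'  (+1)
  3. substitute 'i' -> 't'  (+1)
  4. keep 'e'
  5. substitute 'f' -> 'm'  (+1)
Edit distance = 4
Max length = max(5, 4) = 5
Similarity = 1 - 4/5
= 0.2000


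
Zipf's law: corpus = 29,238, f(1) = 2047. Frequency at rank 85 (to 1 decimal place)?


Zipf's law: f(r) = f(1) / r
f(1) = 2047
f(85) = 2047 / 85
= 24.1 occurrences


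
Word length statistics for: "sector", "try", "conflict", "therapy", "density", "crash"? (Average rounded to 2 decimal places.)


Lengths: "sector"=6, "try"=3, "conflict"=8, "therapy"=7, "density"=7, "crash"=5
Sum = 36, Count = 6
Average = 36/6 = 6.00
= avg=6.00, min=3, max=8


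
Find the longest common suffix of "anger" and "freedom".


Word 1: "anger"
Word 2: "freedom"
Comparing from end:
  Pos -1: 'r' != 'm' (stop)
LCS = "" (length 0)


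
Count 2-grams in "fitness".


Word: "fitness" (length 7)
Number of 2-grams = length - 2 + 1 = 7 - 2 + 1
= 6


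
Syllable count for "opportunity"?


Word: "opportunity"
Syllable breakdown: op | por | tu | ni | ty
Counting: 5 parts
= 5 syllables


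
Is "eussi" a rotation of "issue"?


Word: "issue", Candidate: "eussi"
Method: check if candidate is substring of word+word
"issueissue" contains "eussi"? No
Is rotation = No


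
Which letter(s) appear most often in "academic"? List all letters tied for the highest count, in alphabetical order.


Word: "academic"
Letter counts:
  'a': 2
  'c': 2
  'd': 1
  'e': 1
  'i': 1
  'm': 1
Maximum count = 2
Most frequent = 'a', 'c' (2 times each)


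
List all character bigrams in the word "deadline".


Word: "deadline" (length 8)
Number of bigrams = 8 - 2 + 1 = 7
  Position 0: "de"
  Position 1: "ea"
  Position 2: "ad"
  Position 3: "dl"
  Position 4: "li"
  Position 5: "in"
  Position 6: "ne"
Bigrams = "de", "ea", "ad", "dl", "li", "in", "ne"


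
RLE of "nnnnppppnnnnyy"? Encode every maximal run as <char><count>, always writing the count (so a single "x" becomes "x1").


String: "nnnnppppnnnnyy"
Scanning for consecutive runs:
  'n' x 4
  'p' x 4
  'n' x 4
  'y' x 2
RLE = "n4p4n4y2"


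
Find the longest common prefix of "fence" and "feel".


Word 1: "fence"
Word 2: "feel"
Comparing from start:
  Pos 0: 'f' == 'f'
  Pos 1: 'e' == 'e'
  Pos 2: 'n' != 'e' (stop)
LCP = "fe" (length 2)


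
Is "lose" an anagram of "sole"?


Word 1: "sole" → sorted: elos
Word 2: "lose" → sorted: elos
Same letters? elos == elos
Anagram = Yes


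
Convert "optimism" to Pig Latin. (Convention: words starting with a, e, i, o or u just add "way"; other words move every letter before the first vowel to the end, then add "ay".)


Word: "optimism"
Starts with vowel → add 'way'
Pig Latin = "optimismway"


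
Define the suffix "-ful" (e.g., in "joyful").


Suffix: -ful
Example: joyful = joy + -ful
Meaning = full of


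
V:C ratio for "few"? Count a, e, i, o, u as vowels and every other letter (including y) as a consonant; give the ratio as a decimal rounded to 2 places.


Word: "few"
Vowels (a,e,i,o,u): 1
Consonants: 2
Ratio = 1/2
= 0.50


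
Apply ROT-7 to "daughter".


Word: "daughter"
Shift: 7
Each letter → (letter + shift) mod 26:
  'd' (3) + 7 = 10 → 'k'
  'a' (0) + 7 = 7 → 'h'
  'u' (20) + 7 = 1 → 'b'
  'g' (6) + 7 = 13 → 'n'
  'h' (7) + 7 = 14 → 'o'
  't' (19) + 7 = 0 → 'a'
  'e' (4) + 7 = 11 → 'l'
  'r' (17) + 7 = 24 → 'y'
Result = "khbnoaly"


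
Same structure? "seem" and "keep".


Pattern of "seem": [0, 1, 1, 2]
Pattern of "keep": [0, 1, 1, 2]
Patterns match
Same pattern = Yes


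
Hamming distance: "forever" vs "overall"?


Comparing character by character (same length = 7):
  Pos 0: 'f' vs 'o' !=
  Pos 1: 'o' vs 'v' !=
  Pos 2: 'r' vs 'e' !=
  Pos 3: 'e' vs 'r' !=
  Pos 4: 'v' vs 'a' !=
  Pos 5: 'e' vs 'l' !=
  Pos 6: 'r' vs 'l' !=
Hamming distance = 7


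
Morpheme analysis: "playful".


Word: "playful"
Morphemes: play | -ful
Each morpheme carries meaning
= 2 morphemes


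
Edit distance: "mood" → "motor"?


Word 1: "mood" (length 4)
Word 2: "motor" (length 5)
One optimal edit sequence (insert/delete/substitute each cost 1):
  1. keep 'm'
  2. keep 'o'
  3. insert 't'  (+1)
  4. keep 'o'
  5. substitute 'd' -> 'r'  (+1)
Total edit operations: 2
Edit distance = 2


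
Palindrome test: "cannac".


Word: "cannac"
Reversed: "cannac"
Forward == Backward? cannac == cannac
Palindrome = Yes


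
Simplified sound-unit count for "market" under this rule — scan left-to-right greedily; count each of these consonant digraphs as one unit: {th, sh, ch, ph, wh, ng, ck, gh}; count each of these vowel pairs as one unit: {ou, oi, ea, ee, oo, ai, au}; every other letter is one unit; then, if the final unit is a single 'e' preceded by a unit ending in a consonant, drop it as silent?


Word: "market" (6 letters)
Left-to-right scan:
  [1] 'm' (letter)
  [2] 'a' (letter)
  [3] 'r' (letter)
  [4] 'k' (letter)
  [5] 'e' (letter)
  [6] 't' (letter)
Units from scan: 6
Sound units = 6 units


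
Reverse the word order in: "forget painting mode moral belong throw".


Original: "forget painting mode moral belong throw"
Words (1..n): forget | painting | mode | moral | belong | throw
Reversed (n..1): throw | belong | moral | mode | painting | forget
Result = "throw belong moral mode painting forget"


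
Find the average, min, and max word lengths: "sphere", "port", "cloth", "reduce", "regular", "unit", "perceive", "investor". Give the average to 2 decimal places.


Lengths: "sphere"=6, "port"=4, "cloth"=5, "reduce"=6, "regular"=7, "unit"=4, "perceive"=8, "investor"=8
Sum = 48, Count = 8
Average = 48/8 = 6.00
= avg=6.00, min=4, max=8


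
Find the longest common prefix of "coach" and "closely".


Word 1: "coach"
Word 2: "closely"
Comparing from start:
  Pos 0: 'c' == 'c'
  Pos 1: 'o' != 'l' (stop)
LCP = "c" (length 1)


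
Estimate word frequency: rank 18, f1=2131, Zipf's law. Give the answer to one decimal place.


Zipf's law: f(r) = f(1) / r
f(1) = 2131
f(18) = 2131 / 18
= 118.4 occurrences


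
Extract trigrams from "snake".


Word: "snake" (length 5)
Number of trigrams = 5 - 3 + 1 = 3
  Position 0: "sna"
  Position 1: "nak"
  Position 2: "ake"
Trigrams = "sna", "nak", "ake"


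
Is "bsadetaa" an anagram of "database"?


Word 1: "database" → sorted: aaabdest
Word 2: "bsadetaa" → sorted: aaabdest
Same letters? aaabdest == aaabdest
Anagram = Yes


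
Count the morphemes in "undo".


Word: "undo"
Morphemes: un- / do
Each morpheme carries meaning
= 2 morphemes


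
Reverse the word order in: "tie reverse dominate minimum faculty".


Original: "tie reverse dominate minimum faculty"
Words (1..n): tie | reverse | dominate | minimum | faculty
Reversed (n..1): faculty | minimum | dominate | reverse | tie
Result = "faculty minimum dominate reverse tie"


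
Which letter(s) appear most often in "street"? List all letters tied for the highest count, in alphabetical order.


Word: "street"
Letter counts:
  'e': 2
  'r': 1
  's': 1
  't': 2
Maximum count = 2
Most frequent = 'e', 't' (2 times each)


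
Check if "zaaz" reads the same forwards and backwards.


Word: "zaaz"
Reversed: "zaaz"
Forward == Backward? zaaz == zaaz
Palindrome = Yes


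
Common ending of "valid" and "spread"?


Word 1: "valid"
Word 2: "spread"
Comparing from end:
  Pos -1: 'd' == 'd'
  Pos -2: 'i' != 'a' (stop)
LCS = "d" (length 1)


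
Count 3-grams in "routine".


Word: "routine" (length 7)
Number of 3-grams = length - 3 + 1 = 7 - 3 + 1
= 5


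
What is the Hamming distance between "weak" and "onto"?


Comparing character by character (same length = 4):
  Pos 0: 'w' vs 'o' !=
  Pos 1: 'e' vs 'n' !=
  Pos 2: 'a' vs 't' !=
  Pos 3: 'k' vs 'o' !=
Hamming distance = 4


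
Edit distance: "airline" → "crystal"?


Word 1: "airline" (length 7)
Word 2: "crystal" (length 7)
One optimal edit sequence (insert/delete/substitute each cost 1):
  1. substitute 'a' -> 'c'  (+1)
  2. substitute 'i' -> 'r'  (+1)
  3. substitute 'r' -> 'y'  (+1)
  4. substitute 'l' -> 's'  (+1)
  5. substitute 'i' -> 't'  (+1)
  6. substitute 'n' -> 'a'  (+1)
  7. substitute 'e' -> 'l'  (+1)
Total edit operations: 7
Edit distance = 7


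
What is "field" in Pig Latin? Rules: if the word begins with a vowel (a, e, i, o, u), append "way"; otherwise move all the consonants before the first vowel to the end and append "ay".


Word: "field"
Starts with consonant(s) → move to end, add 'ay'
Consonant cluster: "f"
Pig Latin = "ieldfay"


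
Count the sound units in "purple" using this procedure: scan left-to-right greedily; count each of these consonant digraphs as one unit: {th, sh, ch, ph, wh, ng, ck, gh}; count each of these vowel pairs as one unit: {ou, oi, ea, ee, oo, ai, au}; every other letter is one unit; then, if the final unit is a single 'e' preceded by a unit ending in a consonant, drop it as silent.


Word: "purple" (6 letters)
Left-to-right scan:
  (1) 'p' (letter)
  (2) 'u' (letter)
  (3) 'r' (letter)
  (4) 'p' (letter)
  (5) 'l' (letter)
  (6) 'e' (letter)
Units from scan: 6
Final unit is 'e' after a consonant -> drop as silent (-1)
Sound units = 5 units


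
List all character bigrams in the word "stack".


Word: "stack" (length 5)
Number of bigrams = 5 - 2 + 1 = 4
  Position 0: "st"
  Position 1: "ta"
  Position 2: "ac"
  Position 3: "ck"
Bigrams = "st", "ta", "ac", "ck"


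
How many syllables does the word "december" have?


Word: "december"
Syllable breakdown: de-cem-ber
Counting: 3 parts
= 3 syllables


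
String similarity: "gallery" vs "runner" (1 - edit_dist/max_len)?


Word 1: "gallery" (length 7)
Word 2: "runner" (length 6)
One optimal edit sequence:
  1. substitute 'g' -> 'r'  (+1)
  2. substitute 'a' -> 'u'  (+1)
  3. substitute 'l' -> 'n'  (+1)
  4. substitute 'l' -> 'n'  (+1)
  5. keep 'e'
  6. keep 'r'
  7. delete 'y'  (+1)
Edit distance = 5
Max length = max(7, 6) = 7
Similarity = 1 - 5/7
= 0.2857


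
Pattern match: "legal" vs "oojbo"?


Pattern of "legal": [0, 1, 2, 3, 0]
Pattern of "oojbo": [0, 0, 1, 2, 0]
Patterns do not match
Same pattern = No


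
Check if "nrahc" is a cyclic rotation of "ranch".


Word: "ranch", Candidate: "nrahc"
Method: check if candidate is substring of word+word
"ranchranch" contains "nrahc"? No
Is rotation = No


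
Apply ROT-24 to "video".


Word: "video"
Shift: 24
Each letter → (letter + shift) mod 26:
  'v' (21) + 24 = 19 → 't'
  'i' (8) + 24 = 6 → 'g'
  'd' (3) + 24 = 1 → 'b'
  'e' (4) + 24 = 2 → 'c'
  'o' (14) + 24 = 12 → 'm'
Result = "tgbcm"


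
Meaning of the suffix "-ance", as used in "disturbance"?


Suffix: -ance
As in: disturbance -> disturb + -ance
Meaning = state of


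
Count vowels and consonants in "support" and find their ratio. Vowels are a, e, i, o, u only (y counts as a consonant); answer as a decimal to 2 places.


Word: "support"
Vowels (a,e,i,o,u): 2
Consonants: 5
Ratio = 2/5
= 0.40


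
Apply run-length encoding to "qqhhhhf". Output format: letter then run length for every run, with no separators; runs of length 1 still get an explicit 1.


String: "qqhhhhf"
Scanning for consecutive runs:
  'q' x 2
  'h' x 4
  'f' x 1
RLE = "q2h4f1"


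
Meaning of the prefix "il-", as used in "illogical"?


Prefix: il-
As in: illogical -> il- + logical
Meaning = not


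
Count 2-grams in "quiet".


Word: "quiet" (length 5)
Number of 2-grams = length - 2 + 1 = 5 - 2 + 1
= 4


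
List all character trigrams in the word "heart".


Word: "heart" (length 5)
Number of trigrams = 5 - 3 + 1 = 3
  Position 0: "hea"
  Position 1: "ear"
  Position 2: "art"
Trigrams = "hea", "ear", "art"


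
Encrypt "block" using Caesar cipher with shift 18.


Word: "block"
Shift: 18
Each letter → (letter + shift) mod 26:
  'b' (1) + 18 = 19 → 't'
  'l' (11) + 18 = 3 → 'd'
  'o' (14) + 18 = 6 → 'g'
  'c' (2) + 18 = 20 → 'u'
  'k' (10) + 18 = 2 → 'c'
Result = "tdguc"


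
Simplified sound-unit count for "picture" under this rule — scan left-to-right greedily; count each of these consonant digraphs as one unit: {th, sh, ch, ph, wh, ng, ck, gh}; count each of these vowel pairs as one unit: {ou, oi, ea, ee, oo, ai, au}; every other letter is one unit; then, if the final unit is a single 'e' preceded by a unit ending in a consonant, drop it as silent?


Word: "picture" (7 letters)
Left-to-right scan:
  (1) 'p' (letter)
  (2) 'i' (letter)
  (3) 'c' (letter)
  (4) 't' (letter)
  (5) 'u' (letter)
  (6) 'r' (letter)
  (7) 'e' (letter)
Units from scan: 7
Final unit is 'e' after a consonant -> drop as silent (-1)
Sound units = 6 units


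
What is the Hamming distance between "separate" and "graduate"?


Comparing character by character (same length = 8):
  Pos 0: 's' vs 'g' !=
  Pos 1: 'e' vs 'r' !=
  Pos 2: 'p' vs 'a' !=
  Pos 3: 'a' vs 'd' !=
  Pos 4: 'r' vs 'u' !=
  Pos 5: 'a' vs 'a' =
  Pos 6: 't' vs 't' =
  Pos 7: 'e' vs 'e' =
Hamming distance = 5


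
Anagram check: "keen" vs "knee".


Word 1: "keen" → sorted: eekn
Word 2: "knee" → sorted: eekn
Same letters? eekn == eekn
Anagram = Yes


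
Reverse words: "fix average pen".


Original: "fix average pen"
Words (1..n): fix | average | pen
Reversed (n..1): pen | average | fix
Result = "pen average fix"


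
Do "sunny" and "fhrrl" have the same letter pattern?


Pattern of "sunny": [0, 1, 2, 2, 3]
Pattern of "fhrrl": [0, 1, 2, 2, 3]
Patterns match
Same pattern = Yes


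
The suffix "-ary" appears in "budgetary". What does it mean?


Suffix: -ary
Example: budgetary = budget + -ary
Meaning = relating to


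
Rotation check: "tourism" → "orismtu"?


Word: "tourism", Candidate: "orismtu"
Method: check if candidate is substring of word+word
"tourismtourism" contains "orismtu"? No
Is rotation = No


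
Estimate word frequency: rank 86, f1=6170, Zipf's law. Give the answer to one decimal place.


Zipf's law: f(r) = f(1) / r
f(1) = 6170
f(86) = 6170 / 86
= 71.7 occurrences


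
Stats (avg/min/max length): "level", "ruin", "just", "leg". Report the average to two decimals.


Lengths: "level"=5, "ruin"=4, "just"=4, "leg"=3
Sum = 16, Count = 4
Average = 16/4 = 4.00
= avg=4.00, min=3, max=5


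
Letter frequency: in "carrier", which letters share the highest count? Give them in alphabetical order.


Word: "carrier"
Letter counts:
  'a': 1
  'c': 1
  'e': 1
  'i': 1
  'r': 3
Maximum count = 3
Most frequent = 'r' (3 times each)


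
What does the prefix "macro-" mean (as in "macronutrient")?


Prefix: macro-
As in: macronutrient -> macro- + nutrient
Meaning = large


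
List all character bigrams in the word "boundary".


Word: "boundary" (length 8)
Number of bigrams = 8 - 2 + 1 = 7
  Position 0: "bo"
  Position 1: "ou"
  Position 2: "un"
  Position 3: "nd"
  Position 4: "da"
  Position 5: "ar"
  Position 6: "ry"
Bigrams = "bo", "ou", "un", "nd", "da", "ar", "ry"


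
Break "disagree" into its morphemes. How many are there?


Word: "disagree"
Morphemes: dis- | agree
Each morpheme carries meaning
= 2 morphemes


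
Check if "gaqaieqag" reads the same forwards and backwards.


Word: "gaqaieqag"
Reversed: "gaqeiaqag"
Forward == Backward? gaqaieqag != gaqeiaqag
Palindrome = No


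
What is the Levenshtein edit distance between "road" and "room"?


Word 1: "road" (length 4)
Word 2: "room" (length 4)
One optimal edit sequence (insert/delete/substitute each cost 1):
  1. keep 'r'
  2. keep 'o'
  3. substitute 'a' -> 'o'  (+1)
  4. substitute 'd' -> 'm'  (+1)
Total edit operations: 2
Edit distance = 2


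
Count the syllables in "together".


Word: "together"
Syllable breakdown: to / geth / er
Counting: 3 parts
= 3 syllables


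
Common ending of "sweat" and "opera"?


Word 1: "sweat"
Word 2: "opera"
Comparing from end:
  Pos -1: 't' != 'a' (stop)
LCS = "" (length 0)


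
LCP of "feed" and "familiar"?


Word 1: "feed"
Word 2: "familiar"
Comparing from start:
  Pos 0: 'f' == 'f'
  Pos 1: 'e' != 'a' (stop)
LCP = "f" (length 1)


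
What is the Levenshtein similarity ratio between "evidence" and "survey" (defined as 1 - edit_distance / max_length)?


Word 1: "evidence" (length 8)
Word 2: "survey" (length 6)
One optimal edit sequence:
  1. substitute 'e' -> 's'  (+1)
  2. substitute 'v' -> 'u'  (+1)
  3. substitute 'i' -> 'r'  (+1)
  4. substitute 'd' -> 'v'  (+1)
  5. keep 'e'
  6. delete 'n'  (+1)
  7. delete 'c'  (+1)
  8. substitute 'e' -> 'y'  (+1)
Edit distance = 7
Max length = max(8, 6) = 8
Similarity = 1 - 7/8
= 0.1250


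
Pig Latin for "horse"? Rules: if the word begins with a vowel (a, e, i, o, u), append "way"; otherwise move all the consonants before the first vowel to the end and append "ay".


Word: "horse"
Starts with consonant(s) → move to end, add 'ay'
Consonant cluster: "h"
Pig Latin = "orsehay"


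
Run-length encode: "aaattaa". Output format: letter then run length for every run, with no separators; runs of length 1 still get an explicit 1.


String: "aaattaa"
Scanning for consecutive runs:
  'a' x 3
  't' x 2
  'a' x 2
RLE = "a3t2a2"


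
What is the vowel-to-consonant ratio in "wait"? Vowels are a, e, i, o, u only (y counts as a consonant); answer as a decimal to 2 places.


Word: "wait"
Vowels (a,e,i,o,u): 2
Consonants: 2
Ratio = 2/2
= 1.00


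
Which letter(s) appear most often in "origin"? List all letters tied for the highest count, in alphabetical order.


Word: "origin"
Letter counts:
  'g': 1
  'i': 2
  'n': 1
  'o': 1
  'r': 1
Maximum count = 2
Most frequent = 'i' (2 times each)


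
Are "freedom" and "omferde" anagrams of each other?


Word 1: "freedom" → sorted: deefmor
Word 2: "omferde" → sorted: deefmor
Same letters? deefmor == deefmor
Anagram = Yes


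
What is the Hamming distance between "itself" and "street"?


Comparing character by character (same length = 6):
  Pos 0: 'i' vs 's' !=
  Pos 1: 't' vs 't' =
  Pos 2: 's' vs 'r' !=
  Pos 3: 'e' vs 'e' =
  Pos 4: 'l' vs 'e' !=
  Pos 5: 'f' vs 't' !=
Hamming distance = 4


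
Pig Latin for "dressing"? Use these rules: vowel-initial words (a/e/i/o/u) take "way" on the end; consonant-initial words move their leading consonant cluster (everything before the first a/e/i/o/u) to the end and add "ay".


Word: "dressing"
Starts with consonant(s) → move to end, add 'ay'
Consonant cluster: "dr"
Pig Latin = "essingdray"


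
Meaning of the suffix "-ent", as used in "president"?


Suffix: -ent
As in: president -> preside + -ent, with a spelling change
Meaning = one who / that which


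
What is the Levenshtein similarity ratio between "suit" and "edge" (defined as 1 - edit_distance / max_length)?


Word 1: "suit" (length 4)
Word 2: "edge" (length 4)
One optimal edit sequence:
  1. substitute 's' -> 'e'  (+1)
  2. substitute 'u' -> 'd'  (+1)
  3. substitute 'i' -> 'g'  (+1)
  4. substitute 't' -> 'e'  (+1)
Edit distance = 4
Max length = max(4, 4) = 4
Similarity = 1 - 4/4
= 0.0000


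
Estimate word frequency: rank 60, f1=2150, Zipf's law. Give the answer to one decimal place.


Zipf's law: f(r) = f(1) / r
f(1) = 2150
f(60) = 2150 / 60
= 35.8 occurrences


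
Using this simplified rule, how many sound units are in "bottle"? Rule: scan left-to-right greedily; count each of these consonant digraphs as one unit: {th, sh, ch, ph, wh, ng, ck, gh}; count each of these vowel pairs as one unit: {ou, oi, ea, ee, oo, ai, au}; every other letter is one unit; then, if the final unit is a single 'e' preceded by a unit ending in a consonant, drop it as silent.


Word: "bottle" (6 letters)
Left-to-right scan:
  [1] 'b' (letter)
  [2] 'o' (letter)
  [3] 't' (letter)
  [4] 't' (letter)
  [5] 'l' (letter)
  [6] 'e' (letter)
Units from scan: 6
Final unit is 'e' after a consonant -> drop as silent (-1)
Sound units = 5 units


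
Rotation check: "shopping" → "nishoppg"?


Word: "shopping", Candidate: "nishoppg"
Method: check if candidate is substring of word+word
"shoppingshopping" contains "nishoppg"? No
Is rotation = No


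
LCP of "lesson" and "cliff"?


Word 1: "lesson"
Word 2: "cliff"
Comparing from start:
  Pos 0: 'l' != 'c' (stop)
LCP = "" (length 0)


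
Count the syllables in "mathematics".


Word: "mathematics"
Syllable breakdown: math-e-mat-ics
Counting: 4 parts
= 4 syllables


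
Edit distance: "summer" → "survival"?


Word 1: "summer" (length 6)
Word 2: "survival" (length 8)
One optimal edit sequence (insert/delete/substitute each cost 1):
  1. keep 's'
  2. keep 'u'
  3. insert 'r'  (+1)
  4. insert 'v'  (+1)
  5. substitute 'm' -> 'i'  (+1)
  6. substitute 'm' -> 'v'  (+1)
  7. substitute 'e' -> 'a'  (+1)
  8. substitute 'r' -> 'l'  (+1)
Total edit operations: 6
Edit distance = 6


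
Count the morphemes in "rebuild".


Word: "rebuild"
Morphemes: re- + build
Each morpheme carries meaning
= 2 morphemes


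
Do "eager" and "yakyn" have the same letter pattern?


Pattern of "eager": [0, 1, 2, 0, 3]
Pattern of "yakyn": [0, 1, 2, 0, 3]
Patterns match
Same pattern = Yes


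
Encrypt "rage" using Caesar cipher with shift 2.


Word: "rage"
Shift: 2
Each letter → (letter + shift) mod 26:
  'r' (17) + 2 = 19 → 't'
  'a' (0) + 2 = 2 → 'c'
  'g' (6) + 2 = 8 → 'i'
  'e' (4) + 2 = 6 → 'g'
Result = "tcig"


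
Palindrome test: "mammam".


Word: "mammam"
Reversed: "mammam"
Forward == Backward? mammam == mammam
Palindrome = Yes


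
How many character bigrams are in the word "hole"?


Word: "hole" (length 4)
Number of 2-grams = length - 2 + 1 = 4 - 2 + 1
= 3


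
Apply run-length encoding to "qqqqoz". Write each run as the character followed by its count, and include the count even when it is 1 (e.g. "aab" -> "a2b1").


String: "qqqqoz"
Scanning for consecutive runs:
  'q' x 4
  'o' x 1
  'z' x 1
RLE = "q4o1z1"


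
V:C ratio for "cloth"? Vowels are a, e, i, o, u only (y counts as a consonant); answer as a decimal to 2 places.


Word: "cloth"
Vowels (a,e,i,o,u): 1
Consonants: 4
Ratio = 1/4
= 0.25


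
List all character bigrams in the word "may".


Word: "may" (length 3)
Number of bigrams = 3 - 2 + 1 = 2
  Position 0: "ma"
  Position 1: "ay"
Bigrams = "ma", "ay"


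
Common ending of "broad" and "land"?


Word 1: "broad"
Word 2: "land"
Comparing from end:
  Pos -1: 'd' == 'd'
  Pos -2: 'a' != 'n' (stop)
LCS = "d" (length 1)


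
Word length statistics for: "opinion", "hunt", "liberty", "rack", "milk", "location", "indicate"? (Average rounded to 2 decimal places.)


Lengths: "opinion"=7, "hunt"=4, "liberty"=7, "rack"=4, "milk"=4, "location"=8, "indicate"=8
Sum = 42, Count = 7
Average = 42/7 = 6.00
= avg=6.00, min=4, max=8


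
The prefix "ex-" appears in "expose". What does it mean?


Prefix: ex-
Example: expose = ex- + pose
Meaning = out / former


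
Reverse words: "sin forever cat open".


Original: "sin forever cat open"
Words (1..n): sin | forever | cat | open
Reversed (n..1): open | cat | forever | sin
Result = "open cat forever sin"


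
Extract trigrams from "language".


Word: "language" (length 8)
Number of trigrams = 8 - 3 + 1 = 6
  Position 0: "lan"
  Position 1: "ang"
  Position 2: "ngu"
  Position 3: "gua"
  Position 4: "uag"
  Position 5: "age"
Trigrams = "lan", "ang", "ngu", "gua", "uag", "age"


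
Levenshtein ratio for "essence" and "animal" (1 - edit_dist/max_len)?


Word 1: "essence" (length 7)
Word 2: "animal" (length 6)
One optimal edit sequence:
  1. delete 'e'  (+1)
  2. substitute 's' -> 'a'  (+1)
  3. substitute 's' -> 'n'  (+1)
  4. substitute 'e' -> 'i'  (+1)
  5. substitute 'n' -> 'm'  (+1)
  6. substitute 'c' -> 'a'  (+1)
  7. substitute 'e' -> 'l'  (+1)
Edit distance = 7
Max length = max(7, 6) = 7
Similarity = 1 - 7/7
= 0.0000


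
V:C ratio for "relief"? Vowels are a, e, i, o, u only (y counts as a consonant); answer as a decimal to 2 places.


Word: "relief"
Vowels (a,e,i,o,u): 3
Consonants: 3
Ratio = 3/3
= 1.00


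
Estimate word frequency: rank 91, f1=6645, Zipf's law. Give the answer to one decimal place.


Zipf's law: f(r) = f(1) / r
f(1) = 6645
f(91) = 6645 / 91
= 73.0 occurrences


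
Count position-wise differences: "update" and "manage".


Comparing character by character (same length = 6):
  Pos 0: 'u' vs 'm' !=
  Pos 1: 'p' vs 'a' !=
  Pos 2: 'd' vs 'n' !=
  Pos 3: 'a' vs 'a' =
  Pos 4: 't' vs 'g' !=
  Pos 5: 'e' vs 'e' =
Hamming distance = 4


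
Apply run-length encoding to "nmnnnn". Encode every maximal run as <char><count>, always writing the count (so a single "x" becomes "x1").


String: "nmnnnn"
Scanning for consecutive runs:
  'n' x 1
  'm' x 1
  'n' x 4
RLE = "n1m1n4"


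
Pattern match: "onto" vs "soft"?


Pattern of "onto": [0, 1, 2, 0]
Pattern of "soft": [0, 1, 2, 3]
Patterns do not match
Same pattern = No


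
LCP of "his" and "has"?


Word 1: "his"
Word 2: "has"
Comparing from start:
  Pos 0: 'h' == 'h'
  Pos 1: 'i' != 'a' (stop)
LCP = "h" (length 1)


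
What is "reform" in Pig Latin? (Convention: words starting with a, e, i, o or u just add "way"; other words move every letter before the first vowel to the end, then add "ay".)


Word: "reform"
Starts with consonant(s) → move to end, add 'ay'
Consonant cluster: "r"
Pig Latin = "eformray"


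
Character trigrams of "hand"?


Word: "hand" (length 4)
Number of trigrams = 4 - 3 + 1 = 2
  Position 0: "han"
  Position 1: "and"
Trigrams = "han", "and"


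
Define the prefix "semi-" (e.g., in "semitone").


Prefix: semi-
Example: semitone = semi- + tone
Meaning = half


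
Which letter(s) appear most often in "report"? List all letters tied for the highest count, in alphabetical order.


Word: "report"
Letter counts:
  'e': 1
  'o': 1
  'p': 1
  'r': 2
  't': 1
Maximum count = 2
Most frequent = 'r' (2 times each)


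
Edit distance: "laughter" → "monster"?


Word 1: "laughter" (length 8)
Word 2: "monster" (length 7)
One optimal edit sequence (insert/delete/substitute each cost 1):
  1. delete 'l'  (+1)
  2. substitute 'a' -> 'm'  (+1)
  3. substitute 'u' -> 'o'  (+1)
  4. substitute 'g' -> 'n'  (+1)
  5. substitute 'h' -> 's'  (+1)
  6. keep 't'
  7. keep 'e'
  8. keep 'r'
Total edit operations: 5
Edit distance = 5


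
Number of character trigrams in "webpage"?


Word: "webpage" (length 7)
Number of 3-grams = length - 3 + 1 = 7 - 3 + 1
= 5


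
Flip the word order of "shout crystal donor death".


Original: "shout crystal donor death"
Words (1..n): shout | crystal | donor | death
Reversed (n..1): death | donor | crystal | shout
Result = "death donor crystal shout"


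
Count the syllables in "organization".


Word: "organization"
Syllable breakdown: or | gan | i | za | tion
Counting: 5 parts
= 5 syllables


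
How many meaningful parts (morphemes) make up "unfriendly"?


Word: "unfriendly"
Morphemes: un- + friend + -ly
Each morpheme carries meaning
= 3 morphemes


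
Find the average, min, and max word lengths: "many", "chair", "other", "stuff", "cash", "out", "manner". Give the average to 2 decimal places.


Lengths: "many"=4, "chair"=5, "other"=5, "stuff"=5, "cash"=4, "out"=3, "manner"=6
Sum = 32, Count = 7
Average = 32/7 = 4.57
= avg=4.57, min=3, max=6


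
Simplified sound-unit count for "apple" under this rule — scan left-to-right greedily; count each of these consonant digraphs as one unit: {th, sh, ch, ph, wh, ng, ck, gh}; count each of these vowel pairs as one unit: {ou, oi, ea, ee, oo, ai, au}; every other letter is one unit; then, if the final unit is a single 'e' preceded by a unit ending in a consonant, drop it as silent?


Word: "apple" (5 letters)
Left-to-right scan:
  1. 'a' (letter)
  2. 'p' (letter)
  3. 'p' (letter)
  4. 'l' (letter)
  5. 'e' (letter)
Units from scan: 5
Final unit is 'e' after a consonant -> drop as silent (-1)
Sound units = 4 units


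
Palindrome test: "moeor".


Word: "moeor"
Reversed: "roeom"
Forward == Backward? moeor != roeom
Palindrome = No


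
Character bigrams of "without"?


Word: "without" (length 7)
Number of bigrams = 7 - 2 + 1 = 6
  Position 0: "wi"
  Position 1: "it"
  Position 2: "th"
  Position 3: "ho"
  Position 4: "ou"
  Position 5: "ut"
Bigrams = "wi", "it", "th", "ho", "ou", "ut"


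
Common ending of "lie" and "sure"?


Word 1: "lie"
Word 2: "sure"
Comparing from end:
  Pos -1: 'e' == 'e'
  Pos -2: 'i' != 'r' (stop)
LCS = "e" (length 1)


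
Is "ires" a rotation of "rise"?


Word: "rise", Candidate: "ires"
Method: check if candidate is substring of word+word
"riserise" contains "ires"? No
Is rotation = No


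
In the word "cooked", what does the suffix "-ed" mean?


Suffix: -ed
Example: cooked (cook + -ed)
Meaning = past tense


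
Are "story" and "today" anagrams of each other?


Word 1: "story" → sorted: orsty
Word 2: "today" → sorted: adoty
Same letters? orsty != adoty
Anagram = No


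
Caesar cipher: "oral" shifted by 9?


Word: "oral"
Shift: 9
Each letter → (letter + shift) mod 26:
  'o' (14) + 9 = 23 → 'x'
  'r' (17) + 9 = 0 → 'a'
  'a' (0) + 9 = 9 → 'j'
  'l' (11) + 9 = 20 → 'u'
Result = "xaju"


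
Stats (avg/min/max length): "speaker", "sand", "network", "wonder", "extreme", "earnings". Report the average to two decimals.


Lengths: "speaker"=7, "sand"=4, "network"=7, "wonder"=6, "extreme"=7, "earnings"=8
Sum = 39, Count = 6
Average = 39/6 = 6.50
= avg=6.50, min=4, max=8


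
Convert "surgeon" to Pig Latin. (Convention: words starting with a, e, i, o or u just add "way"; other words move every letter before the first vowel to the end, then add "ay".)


Word: "surgeon"
Starts with consonant(s) → move to end, add 'ay'
Consonant cluster: "s"
Pig Latin = "urgeonsay"


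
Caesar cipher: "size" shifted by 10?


Word: "size"
Shift: 10
Each letter → (letter + shift) mod 26:
  's' (18) + 10 = 2 → 'c'
  'i' (8) + 10 = 18 → 's'
  'z' (25) + 10 = 9 → 'j'
  'e' (4) + 10 = 14 → 'o'
Result = "csjo"


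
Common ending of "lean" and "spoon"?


Word 1: "lean"
Word 2: "spoon"
Comparing from end:
  Pos -1: 'n' == 'n'
  Pos -2: 'a' != 'o' (stop)
LCS = "n" (length 1)


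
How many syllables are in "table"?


Word: "table"
Syllable breakdown: ta / ble
Counting: 2 parts
= 2 syllables


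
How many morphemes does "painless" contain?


Word: "painless"
Morphemes: pain | -less
Each morpheme carries meaning
= 2 morphemes


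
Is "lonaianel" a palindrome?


Word: "lonaianel"
Reversed: "lenaianol"
Forward == Backward? lonaianel != lenaianol
Palindrome = No


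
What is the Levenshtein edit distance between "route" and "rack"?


Word 1: "route" (length 5)
Word 2: "rack" (length 4)
One optimal edit sequence (insert/delete/substitute each cost 1):
  1. keep 'r'
  2. delete 'o'  (+1)
  3. substitute 'u' -> 'a'  (+1)
  4. substitute 't' -> 'c'  (+1)
  5. substitute 'e' -> 'k'  (+1)
Total edit operations: 4
Edit distance = 4


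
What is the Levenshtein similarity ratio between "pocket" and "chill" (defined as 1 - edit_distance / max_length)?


Word 1: "pocket" (length 6)
Word 2: "chill" (length 5)
One optimal edit sequence:
  1. delete 'p'  (+1)
  2. substitute 'o' -> 'c'  (+1)
  3. substitute 'c' -> 'h'  (+1)
  4. substitute 'k' -> 'i'  (+1)
  5. substitute 'e' -> 'l'  (+1)
  6. substitute 't' -> 'l'  (+1)
Edit distance = 6
Max length = max(6, 5) = 6
Similarity = 1 - 6/6
= 0.0000


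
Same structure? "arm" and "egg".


Pattern of "arm": [0, 1, 2]
Pattern of "egg": [0, 1, 1]
Patterns do not match
Same pattern = No


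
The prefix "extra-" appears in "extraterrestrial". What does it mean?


Prefix: extra-
As in: extraterrestrial -> extra- + terrestrial
Meaning = beyond


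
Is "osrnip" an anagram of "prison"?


Word 1: "prison" → sorted: inoprs
Word 2: "osrnip" → sorted: inoprs
Same letters? inoprs == inoprs
Anagram = Yes


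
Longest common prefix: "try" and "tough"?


Word 1: "try"
Word 2: "tough"
Comparing from start:
  Pos 0: 't' == 't'
  Pos 1: 'r' != 'o' (stop)
LCP = "t" (length 1)


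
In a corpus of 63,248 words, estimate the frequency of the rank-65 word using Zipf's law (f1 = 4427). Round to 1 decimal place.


Zipf's law: f(r) = f(1) / r
f(1) = 4427
f(65) = 4427 / 65
= 68.1 occurrences


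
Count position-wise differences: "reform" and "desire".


Comparing character by character (same length = 6):
  Pos 0: 'r' vs 'd' !=
  Pos 1: 'e' vs 'e' =
  Pos 2: 'f' vs 's' !=
  Pos 3: 'o' vs 'i' !=
  Pos 4: 'r' vs 'r' =
  Pos 5: 'm' vs 'e' !=
Hamming distance = 4


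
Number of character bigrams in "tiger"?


Word: "tiger" (length 5)
Number of 2-grams = length - 2 + 1 = 5 - 2 + 1
= 4


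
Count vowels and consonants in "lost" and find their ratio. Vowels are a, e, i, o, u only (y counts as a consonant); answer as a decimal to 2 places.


Word: "lost"
Vowels (a,e,i,o,u): 1
Consonants: 3
Ratio = 1/3
= 0.33


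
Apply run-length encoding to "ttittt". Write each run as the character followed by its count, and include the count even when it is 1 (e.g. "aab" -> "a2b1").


String: "ttittt"
Scanning for consecutive runs:
  't' x 2
  'i' x 1
  't' x 3
RLE = "t2i1t3"


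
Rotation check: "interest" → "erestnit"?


Word: "interest", Candidate: "erestnit"
Method: check if candidate is substring of word+word
"interestinterest" contains "erestnit"? No
Is rotation = No


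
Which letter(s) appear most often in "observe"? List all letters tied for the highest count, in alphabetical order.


Word: "observe"
Letter counts:
  'b': 1
  'e': 2
  'o': 1
  'r': 1
  's': 1
  'v': 1
Maximum count = 2
Most frequent = 'e' (2 times each)


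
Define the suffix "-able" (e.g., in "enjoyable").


Suffix: -able
Example: enjoyable (enjoy + -able)
Meaning = capable of
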